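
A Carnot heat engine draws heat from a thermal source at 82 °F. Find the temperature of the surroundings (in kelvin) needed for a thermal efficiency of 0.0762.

T_H = 82 °F → (82 − 32) × 5/9 = 27.78 °C = 300.93 K.
From η = 1 − T_C/T_H, T_C = T_H·(1 − η) = 300.93 × (1 − 0.0762) = 278 K.

T_C ≈ 278 K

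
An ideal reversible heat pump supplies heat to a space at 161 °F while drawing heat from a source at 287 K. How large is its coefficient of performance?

COP_HP ≈ 5.964

T_H = 161 °F → (161 − 32) × 5/9 = 71.67 °C = 344.82 K.
COP_HP = T_H/(T_H − T_C) = 344.82/(344.82 − 287.00) = 5.964.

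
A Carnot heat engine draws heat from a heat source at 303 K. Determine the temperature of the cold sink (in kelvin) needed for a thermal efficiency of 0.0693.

From η = 1 − T_C/T_H, T_C = T_H·(1 − η) = 303.00 × (1 − 0.0693) = 282.0 K.

T_C ≈ 282.0 K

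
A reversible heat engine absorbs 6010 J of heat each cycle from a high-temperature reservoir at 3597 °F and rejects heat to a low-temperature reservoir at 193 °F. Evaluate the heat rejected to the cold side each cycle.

T_H = 3597 °F → (3597 − 32) × 5/9 = 1980.56 °C = 2253.71 K.
T_C = 193 °F → (193 − 32) × 5/9 = 89.44 °C = 362.59 K.
Carnot efficiency: η = 1 − T_C/T_H = 1 − 362.59/2253.71 = 0.8391.
For a reversible cycle Q_C/Q_H = T_C/T_H, so Q_C = 6010 × 362.59/2253.71 = 967 J.

Q_C ≈ 967 J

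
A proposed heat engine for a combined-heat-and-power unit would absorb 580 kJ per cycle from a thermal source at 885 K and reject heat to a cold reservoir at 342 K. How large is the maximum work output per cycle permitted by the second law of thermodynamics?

The upper bound on efficiency is η_max = 1 − T_C/T_H = 1 − 342.00/885.00 = 0.6136.
W_max = η_max · Q_H = 0.6136 × 580 = 356 kJ.

W_max ≈ 356 kJ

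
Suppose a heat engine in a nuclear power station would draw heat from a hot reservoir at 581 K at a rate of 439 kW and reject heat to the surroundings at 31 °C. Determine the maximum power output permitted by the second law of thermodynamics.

T_C = 31 °C → 31 + 273.15 = 304.15 K.
The upper bound on efficiency is η_max = 1 − T_C/T_H = 1 − 304.15/581.00 = 0.4765.
W_max = η_max · Q_H = 0.4765 × 439 = 209 kW.

Ẇ_max ≈ 209 kW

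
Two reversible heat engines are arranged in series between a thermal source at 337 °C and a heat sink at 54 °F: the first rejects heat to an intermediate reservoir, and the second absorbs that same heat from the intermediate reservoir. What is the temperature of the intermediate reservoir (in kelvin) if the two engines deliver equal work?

T_H = 337 °C → 337 + 273.15 = 610.15 K.
T_C = 54 °F → (54 − 32) × 5/9 = 12.22 °C = 285.37 K.
For reversible stages Q_m = Q_H·(T_m/T_H). Setting W₁ = Q_H(1 − T_m/T_H) equal to W₂ = Q_m(1 − T_C/T_m) = Q_H·(T_m − T_C)/T_H gives T_H − T_m = T_m − T_C, so T_m = (T_H + T_C)/2 = (610.15 + 285.37)/2 = 448 K.

T_m ≈ 448 K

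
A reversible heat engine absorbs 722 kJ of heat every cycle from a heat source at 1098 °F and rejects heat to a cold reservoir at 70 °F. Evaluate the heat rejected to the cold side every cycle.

T_H = 1098 °F → (1098 − 32) × 5/9 = 592.22 °C = 865.37 K.
T_C = 70 °F → (70 − 32) × 5/9 = 21.11 °C = 294.26 K.
For a reversible engine, η = 1 − T_C/T_H = 1 − 294.26/865.37 = 0.6600.
For a reversible cycle Q_C/Q_H = T_C/T_H, so Q_C = 722 × 294.26/865.37 = 246 kJ.

Q_C ≈ 246 kJ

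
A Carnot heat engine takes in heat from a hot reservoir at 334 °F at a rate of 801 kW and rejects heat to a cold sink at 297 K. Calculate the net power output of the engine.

Ẇ ≈ 261 kW

T_H = 334 °F → (334 − 32) × 5/9 = 167.78 °C = 440.93 K.
For a reversible engine, η = 1 − T_C/T_H = 1 − 297.00/440.93 = 0.3264.
W = η·Q_H = 0.3264 × 801 = 261 kW.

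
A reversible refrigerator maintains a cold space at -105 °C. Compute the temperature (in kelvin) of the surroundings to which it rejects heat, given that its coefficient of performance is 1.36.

T_C = -105 °C → -105 + 273.15 = 168.15 K.
COP_R = T_C/(T_H − T_C) ⇒ T_H = T_C·(1 + 1/COP_R) = 168.15 × (1 + 1/1.36) = 292 K.

T_H ≈ 292 K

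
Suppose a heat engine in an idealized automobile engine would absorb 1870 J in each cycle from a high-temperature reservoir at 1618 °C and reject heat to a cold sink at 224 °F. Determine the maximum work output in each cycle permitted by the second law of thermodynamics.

T_H = 1618 °C → 1618 + 273.15 = 1891.15 K.
T_C = 224 °F → (224 − 32) × 5/9 = 106.67 °C = 379.82 K.
No engine can exceed the Carnot limit: η_max = 1 − T_C/T_H = 1 − 379.82/1891.15 = 0.7992.
W_max = η_max · Q_H = 0.7992 × 1870 = 1490 J.

W_max ≈ 1490 J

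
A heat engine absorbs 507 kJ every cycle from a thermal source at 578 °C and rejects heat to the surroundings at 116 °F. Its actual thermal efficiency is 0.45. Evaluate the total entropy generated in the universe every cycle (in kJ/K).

ΔS_univ ≈ 0.2762 kJ/K

T_H = 578 °C → 578 + 273.15 = 851.15 K.
T_C = 116 °F → (116 − 32) × 5/9 = 46.67 °C = 319.82 K.
W = η·Q_H = 0.45 × 507 = 228.2 kJ, so Q_C = Q_H − W = 278.9 kJ.
Entropy balance on the reservoirs: −Q_H/T_H = -0.5957 kJ/K, +Q_C/T_C = 0.8719 kJ/K.
ΔS_univ = −Q_H/T_H + Q_C/T_C = 0.2762 kJ/K (> 0, since η = 0.45 < η_Carnot = 0.624).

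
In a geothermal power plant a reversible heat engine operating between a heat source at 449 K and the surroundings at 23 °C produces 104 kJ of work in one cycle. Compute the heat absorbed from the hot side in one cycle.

Q_H ≈ 306 kJ

T_C = 23 °C → 23 + 273.15 = 296.15 K.
η_rev = 1 − T_C/T_H = 1 − 296.15/449.00 = 0.3404.
Q_H = W/η = 104/0.3404 = 306 kJ.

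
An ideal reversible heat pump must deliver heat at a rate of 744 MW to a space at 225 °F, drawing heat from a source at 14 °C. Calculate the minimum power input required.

Ẇ_in ≈ 182.3 MW

T_H = 225 °F → (225 − 32) × 5/9 = 107.22 °C = 380.37 K.
T_C = 14 °C → 14 + 273.15 = 287.15 K.
COP_HP = T_H/(T_H − T_C) = 380.37/93.22 = 4.0803.
W = Q_H/COP_HP = 744/4.0803 = 182.3 MW.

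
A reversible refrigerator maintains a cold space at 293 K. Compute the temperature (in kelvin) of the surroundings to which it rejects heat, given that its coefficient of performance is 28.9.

T_H ≈ 303 K

COP_R = T_C/(T_H − T_C) ⇒ T_H = T_C·(1 + 1/COP_R) = 293.00 × (1 + 1/28.9) = 303 K.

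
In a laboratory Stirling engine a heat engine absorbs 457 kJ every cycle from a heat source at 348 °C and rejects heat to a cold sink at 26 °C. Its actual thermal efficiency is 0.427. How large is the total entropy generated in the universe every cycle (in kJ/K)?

ΔS_univ ≈ 0.140 kJ/K

T_H = 348 °C → 348 + 273.15 = 621.15 K.
T_C = 26 °C → 26 + 273.15 = 299.15 K.
W = η·Q_H = 0.427 × 457 = 195.1 kJ, so Q_C = Q_H − W = 261.9 kJ.
Reservoir entropy changes: ΔS_H = −Q_H/T_H = −457/621.15 = -0.7357 kJ/K and ΔS_C = +Q_C/T_C = 261.9/299.15 = 0.8754 kJ/K.
ΔS_univ = −Q_H/T_H + Q_C/T_C = 0.140 kJ/K (> 0, since η = 0.427 < η_Carnot = 0.518).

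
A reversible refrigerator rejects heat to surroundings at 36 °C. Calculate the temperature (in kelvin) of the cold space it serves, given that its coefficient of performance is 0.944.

T_H = 36 °C → 36 + 273.15 = 309.15 K.
COP_R = T_C/(T_H − T_C) ⇒ T_C = T_H·COP_R/(1 + COP_R) = 309.15 × 0.944/(1 + 0.944) = 150 K.

T_C ≈ 150 K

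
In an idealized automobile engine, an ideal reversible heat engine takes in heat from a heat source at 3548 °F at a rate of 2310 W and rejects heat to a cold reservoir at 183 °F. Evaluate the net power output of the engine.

Ẇ ≈ 1940 W

T_H = 3548 °F → (3548 − 32) × 5/9 = 1953.33 °C = 2226.48 K.
T_C = 183 °F → (183 − 32) × 5/9 = 83.89 °C = 357.04 K.
Carnot efficiency: η = 1 − T_C/T_H = 1 − 357.04/2226.48 = 0.8396.
W = η·Q_H = 0.8396 × 2310 = 1940 W.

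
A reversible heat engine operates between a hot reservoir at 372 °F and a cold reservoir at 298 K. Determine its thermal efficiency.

T_H = 372 °F → (372 − 32) × 5/9 = 188.89 °C = 462.04 K.
For a reversible engine, η = 1 − T_C/T_H = 1 − 298.00/462.04 = 0.355.

η ≈ 0.355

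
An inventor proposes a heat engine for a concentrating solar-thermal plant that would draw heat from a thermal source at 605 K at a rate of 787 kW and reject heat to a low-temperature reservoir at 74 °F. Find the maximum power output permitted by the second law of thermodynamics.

Ẇ_max ≈ 401.3 kW

T_C = 74 °F → (74 − 32) × 5/9 = 23.33 °C = 296.48 K.
By the Carnot theorem, η_max = 1 − T_C/T_H = 1 − 296.48/605.00 = 0.5099.
W_max = η_max · Q_H = 0.5099 × 787 = 401.3 kW.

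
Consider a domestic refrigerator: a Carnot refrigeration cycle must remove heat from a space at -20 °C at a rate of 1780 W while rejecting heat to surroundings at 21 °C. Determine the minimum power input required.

T_H = 21 °C → 21 + 273.15 = 294.15 K.
T_C = -20 °C → -20 + 273.15 = 253.15 K.
For a reversible refrigerator, COP_R = T_C/(T_H − T_C) = 253.15/41.00 = 6.1744.
W = Q_C/COP_R = 1780/6.1744 = 288 W.

Ẇ_in ≈ 288 W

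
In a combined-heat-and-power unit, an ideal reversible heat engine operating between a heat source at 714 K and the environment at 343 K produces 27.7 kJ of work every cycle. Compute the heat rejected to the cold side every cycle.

Carnot efficiency: η = 1 − T_C/T_H = 1 − 343.00/714.00 = 0.5196.
Since Q_C/Q_H = T_C/T_H and Q_H = W/η, Q_C = W·T_C/(T_H − T_C) = 27.7 × 343.00/371.00 = 25.6 kJ.

Q_C ≈ 25.6 kJ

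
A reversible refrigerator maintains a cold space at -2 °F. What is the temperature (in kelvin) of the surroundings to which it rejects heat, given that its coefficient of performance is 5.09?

T_C = -2 °F → (-2 − 32) × 5/9 = -18.89 °C = 254.26 K.
COP_R = T_C/(T_H − T_C) ⇒ T_H = T_C·(1 + 1/COP_R) = 254.26 × (1 + 1/5.09) = 304 K.

T_H ≈ 304 K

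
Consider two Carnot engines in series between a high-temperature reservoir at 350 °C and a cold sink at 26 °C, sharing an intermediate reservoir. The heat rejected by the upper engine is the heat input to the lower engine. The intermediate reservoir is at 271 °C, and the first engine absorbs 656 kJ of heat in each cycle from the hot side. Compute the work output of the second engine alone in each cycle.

W₂ ≈ 257.9 kJ

T_H = 350 °C → 350 + 273.15 = 623.15 K.
T_C = 26 °C → 26 + 273.15 = 299.15 K.
T_m = 271 °C → 271 + 273.15 = 544.15 K.
Heat entering the second stage: Q_m = Q_H·(T_m/T_H) = 656 × 544.15/623.15 = 572.8 kJ.
Second-stage efficiency η₂ = 1 − T_C/T_m = 1 − 299.15/544.15 = 0.4502, so W₂ = η₂·Q_m = 257.9 kJ.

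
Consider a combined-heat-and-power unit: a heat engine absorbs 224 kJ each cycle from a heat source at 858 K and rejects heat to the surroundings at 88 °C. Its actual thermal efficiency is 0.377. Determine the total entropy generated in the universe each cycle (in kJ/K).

T_C = 88 °C → 88 + 273.15 = 361.15 K.
W = η·Q_H = 0.377 × 224 = 84.45 kJ, so Q_C = Q_H − W = 139.6 kJ.
Entropy balance on the reservoirs: −Q_H/T_H = -0.2611 kJ/K, +Q_C/T_C = 0.3864 kJ/K.
ΔS_univ = −Q_H/T_H + Q_C/T_C = 0.1253 kJ/K (> 0, since η = 0.377 < η_Carnot = 0.579).

ΔS_univ ≈ 0.1253 kJ/K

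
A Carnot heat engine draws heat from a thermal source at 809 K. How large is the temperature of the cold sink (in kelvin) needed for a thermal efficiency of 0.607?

From η = 1 − T_C/T_H, T_C = T_H·(1 − η) = 809.00 × (1 − 0.607) = 318 K.

T_C ≈ 318 K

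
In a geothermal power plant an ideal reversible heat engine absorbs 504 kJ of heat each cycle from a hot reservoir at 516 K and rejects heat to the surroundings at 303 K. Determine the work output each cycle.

W ≈ 208.0 kJ

η_rev = 1 − T_C/T_H = 1 − 303.00/516.00 = 0.4128.
W = η·Q_H = 0.4128 × 504 = 208.0 kJ.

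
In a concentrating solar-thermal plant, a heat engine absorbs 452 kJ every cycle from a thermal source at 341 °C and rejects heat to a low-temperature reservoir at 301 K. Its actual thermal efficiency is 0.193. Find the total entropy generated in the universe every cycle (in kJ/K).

T_H = 341 °C → 341 + 273.15 = 614.15 K.
W = η·Q_H = 0.193 × 452 = 87.24 kJ, so Q_C = Q_H − W = 364.8 kJ.
The hot reservoir loses entropy Q_H/T_H = 452/614.15 = 0.7360 kJ/K; the cold reservoir gains Q_C/T_C = 364.8/301.00 = 1.212 kJ/K.
ΔS_univ = −Q_H/T_H + Q_C/T_C = 0.476 kJ/K (> 0, since η = 0.193 < η_Carnot = 0.510).

ΔS_univ ≈ 0.476 kJ/K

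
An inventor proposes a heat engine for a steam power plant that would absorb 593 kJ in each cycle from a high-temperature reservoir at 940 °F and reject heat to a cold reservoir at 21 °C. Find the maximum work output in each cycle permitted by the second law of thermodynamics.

T_H = 940 °F → (940 − 32) × 5/9 = 504.44 °C = 777.59 K.
T_C = 21 °C → 21 + 273.15 = 294.15 K.
The second-law ceiling is the Carnot efficiency, η_max = 1 − T_C/T_H = 1 − 294.15/777.59 = 0.6217.
W_max = η_max · Q_H = 0.6217 × 593 = 368.7 kJ.

W_max ≈ 368.7 kJ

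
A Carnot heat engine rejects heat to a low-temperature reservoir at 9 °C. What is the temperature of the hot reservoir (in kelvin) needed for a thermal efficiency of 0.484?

T_C = 9 °C → 9 + 273.15 = 282.15 K.
From η = 1 − T_C/T_H, solving for T_H gives T_H = T_C/(1 − η) = 282.15/(1 − 0.484) = 547 K.

T_H ≈ 547 K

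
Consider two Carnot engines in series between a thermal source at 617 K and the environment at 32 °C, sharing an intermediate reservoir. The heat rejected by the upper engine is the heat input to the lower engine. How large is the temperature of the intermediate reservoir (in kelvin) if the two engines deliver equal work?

T_m ≈ 461 K

T_C = 32 °C → 32 + 273.15 = 305.15 K.
For reversible stages Q_m = Q_H·(T_m/T_H). Setting W₁ = Q_H(1 − T_m/T_H) equal to W₂ = Q_m(1 − T_C/T_m) = Q_H·(T_m − T_C)/T_H gives T_H − T_m = T_m − T_C, so T_m = (T_H + T_C)/2 = (617.00 + 305.15)/2 = 461 K.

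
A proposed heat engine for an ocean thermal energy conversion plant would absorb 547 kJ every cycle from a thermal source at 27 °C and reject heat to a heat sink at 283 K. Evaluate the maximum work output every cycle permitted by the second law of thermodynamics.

W_max ≈ 31.3 kJ

T_H = 27 °C → 27 + 273.15 = 300.15 K.
By the Carnot theorem, η_max = 1 − T_C/T_H = 1 − 283.00/300.15 = 0.0571.
W_max = η_max · Q_H = 0.0571 × 547 = 31.3 kJ.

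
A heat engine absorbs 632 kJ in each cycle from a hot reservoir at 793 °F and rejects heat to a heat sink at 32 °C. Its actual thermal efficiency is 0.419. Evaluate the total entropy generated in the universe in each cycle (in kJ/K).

T_H = 793 °F → (793 − 32) × 5/9 = 422.78 °C = 695.93 K.
T_C = 32 °C → 32 + 273.15 = 305.15 K.
W = η·Q_H = 0.419 × 632 = 264.8 kJ, so Q_C = Q_H − W = 367.2 kJ.
The hot reservoir loses entropy Q_H/T_H = 632/695.93 = 0.9081 kJ/K; the cold reservoir gains Q_C/T_C = 367.2/305.15 = 1.203 kJ/K.
ΔS_univ = −Q_H/T_H + Q_C/T_C = 0.295 kJ/K (> 0, since η = 0.419 < η_Carnot = 0.562).

ΔS_univ ≈ 0.295 kJ/K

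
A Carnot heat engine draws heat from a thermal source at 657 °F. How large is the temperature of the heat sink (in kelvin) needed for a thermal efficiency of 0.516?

T_H = 657 °F → (657 − 32) × 5/9 = 347.22 °C = 620.37 K.
From η = 1 − T_C/T_H, T_C = T_H·(1 − η) = 620.37 × (1 − 0.516) = 300.3 K.

T_C ≈ 300.3 K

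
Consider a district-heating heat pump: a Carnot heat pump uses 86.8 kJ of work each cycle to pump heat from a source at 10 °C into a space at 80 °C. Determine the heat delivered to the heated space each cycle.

Q_H ≈ 437.9 kJ

T_H = 80 °C → 80 + 273.15 = 353.15 K.
T_C = 10 °C → 10 + 273.15 = 283.15 K.
For a reversible heat pump, COP_HP = T_H/(T_H − T_C) = 353.15/70.00 = 5.0450.
Q_H = COP_HP · W = 5.0450 × 86.8 = 437.9 kJ.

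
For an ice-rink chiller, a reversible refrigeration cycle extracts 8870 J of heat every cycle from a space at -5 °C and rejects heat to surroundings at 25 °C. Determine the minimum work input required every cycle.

T_H = 25 °C → 25 + 273.15 = 298.15 K.
T_C = -5 °C → -5 + 273.15 = 268.15 K.
The reversible coefficient of performance is COP_R = T_C/(T_H − T_C) = 268.15/30.00 = 8.9383.
W = Q_C/COP_R = 8870/8.9383 = 992.4 J.

W_in ≈ 992.4 J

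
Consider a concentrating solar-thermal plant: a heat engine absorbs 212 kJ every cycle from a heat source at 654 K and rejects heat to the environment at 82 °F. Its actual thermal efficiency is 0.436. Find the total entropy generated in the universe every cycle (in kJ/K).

T_C = 82 °F → (82 − 32) × 5/9 = 27.78 °C = 300.93 K.
W = η·Q_H = 0.436 × 212 = 92.43 kJ, so Q_C = Q_H − W = 119.6 kJ.
The hot reservoir loses entropy Q_H/T_H = 212/654.00 = 0.3242 kJ/K; the cold reservoir gains Q_C/T_C = 119.6/300.93 = 0.3973 kJ/K.
ΔS_univ = −Q_H/T_H + Q_C/T_C = 0.0732 kJ/K (> 0, since η = 0.436 < η_Carnot = 0.540).

ΔS_univ ≈ 0.0732 kJ/K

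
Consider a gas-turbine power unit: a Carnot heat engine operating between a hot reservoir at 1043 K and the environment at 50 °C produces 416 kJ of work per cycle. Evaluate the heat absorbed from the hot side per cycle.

Q_H ≈ 603 kJ

T_C = 50 °C → 50 + 273.15 = 323.15 K.
η_rev = 1 − T_C/T_H = 1 − 323.15/1043.00 = 0.6902.
Q_H = W/η = 416/0.6902 = 603 kJ.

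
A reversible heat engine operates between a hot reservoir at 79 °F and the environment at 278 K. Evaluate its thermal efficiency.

T_H = 79 °F → (79 − 32) × 5/9 = 26.11 °C = 299.26 K.
For a reversible engine, η = 1 − T_C/T_H = 1 − 278.00/299.26 = 0.07105.

η ≈ 0.07105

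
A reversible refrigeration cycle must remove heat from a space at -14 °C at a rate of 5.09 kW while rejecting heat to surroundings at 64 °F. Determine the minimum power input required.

T_H = 64 °F → (64 − 32) × 5/9 = 17.78 °C = 290.93 K.
T_C = -14 °C → -14 + 273.15 = 259.15 K.
The reversible coefficient of performance is COP_R = T_C/(T_H − T_C) = 259.15/31.78 = 8.1551.
W = Q_C/COP_R = 5.09/8.1551 = 0.624 kW.

Ẇ_in ≈ 0.624 kW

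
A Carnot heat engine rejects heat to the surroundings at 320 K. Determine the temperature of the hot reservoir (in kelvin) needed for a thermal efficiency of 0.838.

From η = 1 − T_C/T_H, solving for T_H gives T_H = T_C/(1 − η) = 320.00/(1 − 0.838) = 1975 K.

T_H ≈ 1975 K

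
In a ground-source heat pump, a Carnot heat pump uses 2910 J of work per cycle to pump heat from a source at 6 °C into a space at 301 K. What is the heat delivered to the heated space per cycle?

T_C = 6 °C → 6 + 273.15 = 279.15 K.
The Carnot heat-pump COP is COP_HP = T_H/(T_H − T_C) = 301.00/21.85 = 13.7757.
Q_H = COP_HP · W = 13.7757 × 2910 = 40100 J.

Q_H ≈ 40100 J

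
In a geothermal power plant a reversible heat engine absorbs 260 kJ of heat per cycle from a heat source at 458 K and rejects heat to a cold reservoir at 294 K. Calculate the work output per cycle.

W ≈ 93.1 kJ

η_rev = 1 − T_C/T_H = 1 − 294.00/458.00 = 0.3581.
W = η·Q_H = 0.3581 × 260 = 93.1 kJ.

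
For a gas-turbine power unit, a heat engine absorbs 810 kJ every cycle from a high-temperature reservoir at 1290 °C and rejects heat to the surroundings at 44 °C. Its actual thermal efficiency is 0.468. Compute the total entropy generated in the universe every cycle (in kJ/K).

ΔS_univ ≈ 0.8405 kJ/K

T_H = 1290 °C → 1290 + 273.15 = 1563.15 K.
T_C = 44 °C → 44 + 273.15 = 317.15 K.
W = η·Q_H = 0.468 × 810 = 379.1 kJ, so Q_C = Q_H − W = 430.9 kJ.
Entropy balance on the reservoirs: −Q_H/T_H = -0.5182 kJ/K, +Q_C/T_C = 1.359 kJ/K.
ΔS_univ = −Q_H/T_H + Q_C/T_C = 0.8405 kJ/K (> 0, since η = 0.468 < η_Carnot = 0.797).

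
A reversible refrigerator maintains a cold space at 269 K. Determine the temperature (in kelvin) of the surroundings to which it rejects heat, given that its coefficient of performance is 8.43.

T_H ≈ 301 K

COP_R = T_C/(T_H − T_C) ⇒ T_H = T_C·(1 + 1/COP_R) = 269.00 × (1 + 1/8.43) = 301 K.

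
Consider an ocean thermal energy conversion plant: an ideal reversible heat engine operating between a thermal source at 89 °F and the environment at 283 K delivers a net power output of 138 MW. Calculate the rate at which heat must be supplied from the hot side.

T_H = 89 °F → (89 − 32) × 5/9 = 31.67 °C = 304.82 K.
The Carnot efficiency is η = 1 − T_C/T_H = 1 − 283.00/304.82 = 0.0716.
Q_H = W/η = 138/0.0716 = 1928 MW.

Q̇_H ≈ 1928 MW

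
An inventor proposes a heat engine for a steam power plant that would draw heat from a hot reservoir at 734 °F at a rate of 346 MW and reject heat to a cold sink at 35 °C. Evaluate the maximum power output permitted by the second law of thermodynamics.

T_H = 734 °F → (734 − 32) × 5/9 = 390.00 °C = 663.15 K.
T_C = 35 °C → 35 + 273.15 = 308.15 K.
By the Carnot theorem, η_max = 1 − T_C/T_H = 1 − 308.15/663.15 = 0.5353.
W_max = η_max · Q_H = 0.5353 × 346 = 185.2 MW.

Ẇ_max ≈ 185.2 MW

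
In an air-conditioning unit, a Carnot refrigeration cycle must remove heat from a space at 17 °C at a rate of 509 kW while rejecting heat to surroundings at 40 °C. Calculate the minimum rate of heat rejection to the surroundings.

T_H = 40 °C → 40 + 273.15 = 313.15 K.
T_C = 17 °C → 17 + 273.15 = 290.15 K.
For a reversible cycle Q_H/Q_C = T_H/T_C, so Q_H = Q_C·T_H/T_C = 509 × 313.15/290.15 = 549.3 kW.

Q̇_H ≈ 549.3 kW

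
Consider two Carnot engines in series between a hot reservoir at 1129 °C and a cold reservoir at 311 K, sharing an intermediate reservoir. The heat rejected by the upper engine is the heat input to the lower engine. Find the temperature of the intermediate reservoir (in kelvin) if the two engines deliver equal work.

T_m ≈ 857 K

T_H = 1129 °C → 1129 + 273.15 = 1402.15 K.
For reversible stages Q_m = Q_H·(T_m/T_H). Setting W₁ = Q_H(1 − T_m/T_H) equal to W₂ = Q_m(1 − T_C/T_m) = Q_H·(T_m − T_C)/T_H gives T_H − T_m = T_m − T_C, so T_m = (T_H + T_C)/2 = (1402.15 + 311.00)/2 = 857 K.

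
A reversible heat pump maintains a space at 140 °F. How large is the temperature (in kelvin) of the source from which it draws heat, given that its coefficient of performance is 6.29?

T_C ≈ 280.2 K

T_H = 140 °F → (140 − 32) × 5/9 = 60.00 °C = 333.15 K.
COP_HP = T_H/(T_H − T_C) ⇒ T_C = T_H·(COP_HP − 1)/COP_HP = 333.15 × (6.29 − 1)/6.29 = 280.2 K.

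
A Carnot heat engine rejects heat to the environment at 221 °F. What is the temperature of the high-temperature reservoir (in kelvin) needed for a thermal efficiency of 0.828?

T_C = 221 °F → (221 − 32) × 5/9 = 105.00 °C = 378.15 K.
From η = 1 − T_C/T_H, solving for T_H gives T_H = T_C/(1 − η) = 378.15/(1 − 0.828) = 2199 K.

T_H ≈ 2199 K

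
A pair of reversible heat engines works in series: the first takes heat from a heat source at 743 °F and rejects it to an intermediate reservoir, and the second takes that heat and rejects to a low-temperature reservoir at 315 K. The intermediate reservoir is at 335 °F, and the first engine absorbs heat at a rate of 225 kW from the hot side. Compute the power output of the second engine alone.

Ẇ₂ ≈ 42.6 kW

T_H = 743 °F → (743 − 32) × 5/9 = 395.00 °C = 668.15 K.
T_m = 335 °F → (335 − 32) × 5/9 = 168.33 °C = 441.48 K.
Heat entering the second stage: Q_m = Q_H·(T_m/T_H) = 225 × 441.48/668.15 = 149 kW.
Second-stage efficiency η₂ = 1 − T_C/T_m = 1 − 315.00/441.48 = 0.2865, so W₂ = η₂·Q_m = 42.6 kW.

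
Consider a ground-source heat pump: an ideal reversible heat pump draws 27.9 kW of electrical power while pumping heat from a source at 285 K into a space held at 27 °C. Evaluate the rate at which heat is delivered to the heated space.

Q̇_H ≈ 552.8 kW

T_H = 27 °C → 27 + 273.15 = 300.15 K.
COP_HP = T_H/(T_H − T_C) = 300.15/15.15 = 19.8119.
Q_H = COP_HP · W = 19.8119 × 27.9 = 552.8 kW.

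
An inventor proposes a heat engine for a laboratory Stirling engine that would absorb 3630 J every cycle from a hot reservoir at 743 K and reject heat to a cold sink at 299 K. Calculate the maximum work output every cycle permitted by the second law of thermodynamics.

The upper bound on efficiency is η_max = 1 − T_C/T_H = 1 − 299.00/743.00 = 0.5976.
W_max = η_max · Q_H = 0.5976 × 3630 = 2170 J.

W_max ≈ 2170 J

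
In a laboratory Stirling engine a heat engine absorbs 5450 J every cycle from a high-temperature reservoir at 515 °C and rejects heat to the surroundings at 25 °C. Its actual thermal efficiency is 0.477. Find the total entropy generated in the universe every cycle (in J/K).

ΔS_univ ≈ 2.65 J/K

T_H = 515 °C → 515 + 273.15 = 788.15 K.
T_C = 25 °C → 25 + 273.15 = 298.15 K.
W = η·Q_H = 0.477 × 5450 = 2600 J, so Q_C = Q_H − W = 2850 J.
Reservoir entropy changes: ΔS_H = −Q_H/T_H = −5450/788.15 = -6.915 J/K and ΔS_C = +Q_C/T_C = 2850/298.15 = 9.560 J/K.
ΔS_univ = −Q_H/T_H + Q_C/T_C = 2.65 J/K (> 0, since η = 0.477 < η_Carnot = 0.622).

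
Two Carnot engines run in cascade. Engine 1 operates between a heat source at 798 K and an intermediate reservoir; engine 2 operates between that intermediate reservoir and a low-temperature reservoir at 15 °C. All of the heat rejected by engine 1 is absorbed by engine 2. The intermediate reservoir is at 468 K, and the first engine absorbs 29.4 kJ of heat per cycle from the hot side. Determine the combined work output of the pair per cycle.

T_C = 15 °C → 15 + 273.15 = 288.15 K.
Two reversible stages in series are equivalent to a single Carnot engine between T_H and T_C, so η_total = 1 − T_C/T_H = 1 − 288.15/798.00 = 0.6389.
W_total = η_total · Q_H = 0.6389 × 29.4 = 18.8 kJ.

W_total ≈ 18.8 kJ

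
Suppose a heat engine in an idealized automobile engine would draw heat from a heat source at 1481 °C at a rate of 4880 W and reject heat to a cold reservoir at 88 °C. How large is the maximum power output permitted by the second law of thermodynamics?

T_H = 1481 °C → 1481 + 273.15 = 1754.15 K.
T_C = 88 °C → 88 + 273.15 = 361.15 K.
By the Carnot theorem, η_max = 1 − T_C/T_H = 1 − 361.15/1754.15 = 0.7941.
W_max = η_max · Q_H = 0.7941 × 4880 = 3875 W.

Ẇ_max ≈ 3875 W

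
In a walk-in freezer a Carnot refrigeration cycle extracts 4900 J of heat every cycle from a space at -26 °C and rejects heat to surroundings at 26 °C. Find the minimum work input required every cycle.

W_in ≈ 1031 J

T_H = 26 °C → 26 + 273.15 = 299.15 K.
T_C = -26 °C → -26 + 273.15 = 247.15 K.
The reversible coefficient of performance is COP_R = T_C/(T_H − T_C) = 247.15/52.00 = 4.7529.
W = Q_C/COP_R = 4900/4.7529 = 1031 J.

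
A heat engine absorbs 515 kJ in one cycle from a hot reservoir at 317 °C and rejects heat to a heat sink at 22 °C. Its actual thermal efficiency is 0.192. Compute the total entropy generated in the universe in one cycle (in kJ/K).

ΔS_univ ≈ 0.537 kJ/K

T_H = 317 °C → 317 + 273.15 = 590.15 K.
T_C = 22 °C → 22 + 273.15 = 295.15 K.
W = η·Q_H = 0.192 × 515 = 98.88 kJ, so Q_C = Q_H − W = 416.1 kJ.
The hot reservoir loses entropy Q_H/T_H = 515/590.15 = 0.8727 kJ/K; the cold reservoir gains Q_C/T_C = 416.1/295.15 = 1.410 kJ/K.
ΔS_univ = −Q_H/T_H + Q_C/T_C = 0.537 kJ/K (> 0, since η = 0.192 < η_Carnot = 0.500).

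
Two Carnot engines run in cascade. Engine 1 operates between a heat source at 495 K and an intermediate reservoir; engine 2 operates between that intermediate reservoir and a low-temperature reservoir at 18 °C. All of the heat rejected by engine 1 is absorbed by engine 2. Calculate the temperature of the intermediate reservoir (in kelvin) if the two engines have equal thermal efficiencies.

T_C = 18 °C → 18 + 273.15 = 291.15 K.
Equal efficiencies require 1 − T_m/T_H = 1 − T_C/T_m, i.e. T_m/T_H = T_C/T_m, so T_m = √(T_H·T_C) = √(495.00 × 291.15) = 380 K.

T_m ≈ 380 K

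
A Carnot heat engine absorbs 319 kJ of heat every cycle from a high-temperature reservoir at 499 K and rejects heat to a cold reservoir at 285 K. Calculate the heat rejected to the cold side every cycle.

The Carnot efficiency is η = 1 − T_C/T_H = 1 − 285.00/499.00 = 0.4289.
For a reversible cycle Q_C/Q_H = T_C/T_H, so Q_C = 319 × 285.00/499.00 = 182.2 kJ.

Q_C ≈ 182.2 kJ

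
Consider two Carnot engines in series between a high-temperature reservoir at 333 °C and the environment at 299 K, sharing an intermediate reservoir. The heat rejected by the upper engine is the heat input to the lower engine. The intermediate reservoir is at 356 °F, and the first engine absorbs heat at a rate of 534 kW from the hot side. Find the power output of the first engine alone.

T_H = 333 °C → 333 + 273.15 = 606.15 K.
T_m = 356 °F → (356 − 32) × 5/9 = 180.00 °C = 453.15 K.
First-stage efficiency η₁ = 1 − T_m/T_H = 1 − 453.15/606.15 = 0.2524.
W₁ = η₁·Q_H = 0.2524 × 534 = 135 kW.

Ẇ₁ ≈ 135 kW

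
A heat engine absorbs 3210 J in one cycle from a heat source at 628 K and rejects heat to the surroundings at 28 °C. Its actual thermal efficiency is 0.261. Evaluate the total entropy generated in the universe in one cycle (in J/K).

ΔS_univ ≈ 2.77 J/K

T_C = 28 °C → 28 + 273.15 = 301.15 K.
W = η·Q_H = 0.261 × 3210 = 837.8 J, so Q_C = Q_H − W = 2372 J.
Entropy balance on the reservoirs: −Q_H/T_H = -5.111 J/K, +Q_C/T_C = 7.877 J/K.
ΔS_univ = −Q_H/T_H + Q_C/T_C = 2.77 J/K (> 0, since η = 0.261 < η_Carnot = 0.520).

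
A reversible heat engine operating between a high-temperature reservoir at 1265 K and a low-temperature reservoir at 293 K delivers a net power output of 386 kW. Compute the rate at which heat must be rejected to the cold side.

Carnot efficiency: η = 1 − T_C/T_H = 1 − 293.00/1265.00 = 0.7684.
Since Q_C/Q_H = T_C/T_H and Q_H = W/η, Q_C = W·T_C/(T_H − T_C) = 386 × 293.00/972.00 = 116.4 kW.

Q̇_C ≈ 116.4 kW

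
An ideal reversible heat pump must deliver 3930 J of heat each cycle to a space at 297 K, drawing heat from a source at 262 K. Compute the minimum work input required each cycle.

The Carnot heat-pump COP is COP_HP = T_H/(T_H − T_C) = 297.00/35.00 = 8.4857.
W = Q_H/COP_HP = 3930/8.4857 = 463.1 J.

W_in ≈ 463.1 J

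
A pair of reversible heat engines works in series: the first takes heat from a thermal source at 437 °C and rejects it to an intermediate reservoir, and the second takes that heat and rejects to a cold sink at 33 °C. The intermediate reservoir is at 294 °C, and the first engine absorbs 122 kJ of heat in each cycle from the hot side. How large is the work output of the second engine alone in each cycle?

W₂ ≈ 44.8 kJ

T_H = 437 °C → 437 + 273.15 = 710.15 K.
T_C = 33 °C → 33 + 273.15 = 306.15 K.
T_m = 294 °C → 294 + 273.15 = 567.15 K.
Heat entering the second stage: Q_m = Q_H·(T_m/T_H) = 122 × 567.15/710.15 = 97.4 kJ.
Second-stage efficiency η₂ = 1 − T_C/T_m = 1 − 306.15/567.15 = 0.4602, so W₂ = η₂·Q_m = 44.8 kJ.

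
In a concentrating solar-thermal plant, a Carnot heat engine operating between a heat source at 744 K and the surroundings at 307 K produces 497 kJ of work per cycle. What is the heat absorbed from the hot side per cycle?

Q_H ≈ 846.2 kJ

Carnot efficiency: η = 1 − T_C/T_H = 1 − 307.00/744.00 = 0.5874.
Q_H = W/η = 497/0.5874 = 846.2 kJ.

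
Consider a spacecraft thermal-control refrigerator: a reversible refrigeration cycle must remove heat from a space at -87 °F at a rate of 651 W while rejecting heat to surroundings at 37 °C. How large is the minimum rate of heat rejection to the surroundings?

Q̇_H ≈ 975 W

T_H = 37 °C → 37 + 273.15 = 310.15 K.
T_C = -87 °F → (-87 − 32) × 5/9 = -66.11 °C = 207.04 K.
For a reversible cycle Q_H/Q_C = T_H/T_C, so Q_H = Q_C·T_H/T_C = 651 × 310.15/207.04 = 975 W.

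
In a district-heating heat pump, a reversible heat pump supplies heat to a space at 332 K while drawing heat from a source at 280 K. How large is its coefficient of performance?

COP_HP ≈ 6.38

For a reversible heat pump, COP_HP = T_H/(T_H − T_C) = 332.00/(332.00 − 280.00) = 6.38.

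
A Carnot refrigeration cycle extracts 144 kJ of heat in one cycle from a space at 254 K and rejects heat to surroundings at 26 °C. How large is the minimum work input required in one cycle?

W_in ≈ 25.60 kJ

T_H = 26 °C → 26 + 273.15 = 299.15 K.
COP_R = T_C/(T_H − T_C) = 254.00/45.15 = 5.6257.
W = Q_C/COP_R = 144/5.6257 = 25.60 kJ.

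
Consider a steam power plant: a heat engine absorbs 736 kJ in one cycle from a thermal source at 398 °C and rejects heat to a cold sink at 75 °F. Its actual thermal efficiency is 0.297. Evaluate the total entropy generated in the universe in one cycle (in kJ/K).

T_H = 398 °C → 398 + 273.15 = 671.15 K.
T_C = 75 °F → (75 − 32) × 5/9 = 23.89 °C = 297.04 K.
W = η·Q_H = 0.297 × 736 = 218.6 kJ, so Q_C = Q_H − W = 517.4 kJ.
The hot reservoir loses entropy Q_H/T_H = 736/671.15 = 1.097 kJ/K; the cold reservoir gains Q_C/T_C = 517.4/297.04 = 1.742 kJ/K.
ΔS_univ = −Q_H/T_H + Q_C/T_C = 0.645 kJ/K (> 0, since η = 0.297 < η_Carnot = 0.557).

ΔS_univ ≈ 0.645 kJ/K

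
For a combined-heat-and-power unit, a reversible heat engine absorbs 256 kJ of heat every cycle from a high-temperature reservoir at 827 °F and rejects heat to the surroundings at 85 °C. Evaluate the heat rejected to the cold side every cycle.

T_H = 827 °F → (827 − 32) × 5/9 = 441.67 °C = 714.82 K.
T_C = 85 °C → 85 + 273.15 = 358.15 K.
The Carnot efficiency is η = 1 − T_C/T_H = 1 − 358.15/714.82 = 0.4990.
For a reversible cycle Q_C/Q_H = T_C/T_H, so Q_C = 256 × 358.15/714.82 = 128 kJ.

Q_C ≈ 128 kJ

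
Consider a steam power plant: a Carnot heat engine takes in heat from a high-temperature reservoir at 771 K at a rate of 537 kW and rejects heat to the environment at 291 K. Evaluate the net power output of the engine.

Ẇ ≈ 334 kW

Since the cycle is reversible, η = 1 − T_C/T_H = 1 − 291.00/771.00 = 0.6226.
W = η·Q_H = 0.6226 × 537 = 334 kW.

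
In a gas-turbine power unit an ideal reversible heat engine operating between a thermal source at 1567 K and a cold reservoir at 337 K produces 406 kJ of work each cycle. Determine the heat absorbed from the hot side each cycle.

Since the cycle is reversible, η = 1 − T_C/T_H = 1 − 337.00/1567.00 = 0.7849.
Q_H = W/η = 406/0.7849 = 517 kJ.

Q_H ≈ 517 kJ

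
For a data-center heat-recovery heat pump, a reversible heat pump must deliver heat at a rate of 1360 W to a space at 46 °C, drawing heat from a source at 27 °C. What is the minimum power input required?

T_H = 46 °C → 46 + 273.15 = 319.15 K.
T_C = 27 °C → 27 + 273.15 = 300.15 K.
COP_HP = T_H/(T_H − T_C) = 319.15/19.00 = 16.7974.
W = Q_H/COP_HP = 1360/16.7974 = 81.0 W.

Ẇ_in ≈ 81.0 W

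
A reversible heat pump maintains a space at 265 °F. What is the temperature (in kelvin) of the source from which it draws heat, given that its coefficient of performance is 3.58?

T_C ≈ 290.1 K

T_H = 265 °F → (265 − 32) × 5/9 = 129.44 °C = 402.59 K.
COP_HP = T_H/(T_H − T_C) ⇒ T_C = T_H·(COP_HP − 1)/COP_HP = 402.59 × (3.58 − 1)/3.58 = 290.1 K.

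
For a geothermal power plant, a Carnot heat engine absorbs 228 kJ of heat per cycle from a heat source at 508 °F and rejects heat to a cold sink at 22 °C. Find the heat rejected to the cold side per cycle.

T_H = 508 °F → (508 − 32) × 5/9 = 264.44 °C = 537.59 K.
T_C = 22 °C → 22 + 273.15 = 295.15 K.
Since the cycle is reversible, η = 1 − T_C/T_H = 1 − 295.15/537.59 = 0.4510.
For a reversible cycle Q_C/Q_H = T_C/T_H, so Q_C = 228 × 295.15/537.59 = 125 kJ.

Q_C ≈ 125 kJ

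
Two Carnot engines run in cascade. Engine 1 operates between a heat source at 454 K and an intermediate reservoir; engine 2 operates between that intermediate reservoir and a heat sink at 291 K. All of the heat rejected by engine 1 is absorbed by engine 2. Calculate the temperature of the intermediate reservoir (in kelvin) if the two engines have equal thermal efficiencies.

Equal efficiencies require 1 − T_m/T_H = 1 − T_C/T_m, i.e. T_m/T_H = T_C/T_m, so T_m = √(T_H·T_C) = √(454.00 × 291.00) = 363 K.

T_m ≈ 363 K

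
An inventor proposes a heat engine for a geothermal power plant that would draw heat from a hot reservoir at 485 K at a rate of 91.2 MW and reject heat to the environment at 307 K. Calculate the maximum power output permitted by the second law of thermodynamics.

Ẇ_max ≈ 33.47 MW

The second-law ceiling is the Carnot efficiency, η_max = 1 − T_C/T_H = 1 − 307.00/485.00 = 0.3670.
W_max = η_max · Q_H = 0.3670 × 91.2 = 33.47 MW.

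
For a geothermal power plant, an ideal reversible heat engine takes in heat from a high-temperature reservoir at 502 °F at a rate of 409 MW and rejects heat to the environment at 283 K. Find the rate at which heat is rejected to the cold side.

T_H = 502 °F → (502 − 32) × 5/9 = 261.11 °C = 534.26 K.
η_rev = 1 − T_C/T_H = 1 − 283.00/534.26 = 0.4703.
For a reversible cycle Q_C/Q_H = T_C/T_H, so Q_C = 409 × 283.00/534.26 = 217 MW.

Q̇_C ≈ 217 MW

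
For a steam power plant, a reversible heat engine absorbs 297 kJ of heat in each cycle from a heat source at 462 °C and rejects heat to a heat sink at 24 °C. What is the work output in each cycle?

T_H = 462 °C → 462 + 273.15 = 735.15 K.
T_C = 24 °C → 24 + 273.15 = 297.15 K.
Since the cycle is reversible, η = 1 − T_C/T_H = 1 − 297.15/735.15 = 0.5958.
W = η·Q_H = 0.5958 × 297 = 177 kJ.

W ≈ 177 kJ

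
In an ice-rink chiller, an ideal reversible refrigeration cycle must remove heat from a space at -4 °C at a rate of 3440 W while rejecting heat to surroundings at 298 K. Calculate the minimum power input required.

Ẇ_in ≈ 369 W

T_C = -4 °C → -4 + 273.15 = 269.15 K.
COP_R = T_C/(T_H − T_C) = 269.15/28.85 = 9.3293.
W = Q_C/COP_R = 3440/9.3293 = 369 W.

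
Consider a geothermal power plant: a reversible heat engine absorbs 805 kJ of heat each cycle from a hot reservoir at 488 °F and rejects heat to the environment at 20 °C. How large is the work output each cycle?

W ≈ 357 kJ

T_H = 488 °F → (488 − 32) × 5/9 = 253.33 °C = 526.48 K.
T_C = 20 °C → 20 + 273.15 = 293.15 K.
Carnot efficiency: η = 1 − T_C/T_H = 1 − 293.15/526.48 = 0.4432.
W = η·Q_H = 0.4432 × 805 = 357 kJ.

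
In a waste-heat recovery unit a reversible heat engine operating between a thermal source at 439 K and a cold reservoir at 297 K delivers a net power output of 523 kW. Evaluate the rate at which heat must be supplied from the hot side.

η_rev = 1 − T_C/T_H = 1 − 297.00/439.00 = 0.3235.
Q_H = W/η = 523/0.3235 = 1620 kW.

Q̇_H ≈ 1620 kW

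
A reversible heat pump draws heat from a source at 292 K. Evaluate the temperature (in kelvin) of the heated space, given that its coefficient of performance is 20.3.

COP_HP = T_H/(T_H − T_C) ⇒ T_H = T_C·COP_HP/(COP_HP − 1) = 292.00 × 20.3/(20.3 − 1) = 307.1 K.

T_H ≈ 307.1 K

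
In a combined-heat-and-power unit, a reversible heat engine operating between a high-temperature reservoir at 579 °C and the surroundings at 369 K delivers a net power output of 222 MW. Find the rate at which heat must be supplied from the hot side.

T_H = 579 °C → 579 + 273.15 = 852.15 K.
Since the cycle is reversible, η = 1 − T_C/T_H = 1 − 369.00/852.15 = 0.5670.
Q_H = W/η = 222/0.5670 = 392 MW.

Q̇_H ≈ 392 MW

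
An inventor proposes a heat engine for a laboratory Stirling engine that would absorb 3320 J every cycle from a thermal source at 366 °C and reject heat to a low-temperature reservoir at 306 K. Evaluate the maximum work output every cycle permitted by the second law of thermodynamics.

T_H = 366 °C → 366 + 273.15 = 639.15 K.
The second-law ceiling is the Carnot efficiency, η_max = 1 − T_C/T_H = 1 − 306.00/639.15 = 0.5212.
W_max = η_max · Q_H = 0.5212 × 3320 = 1730 J.

W_max ≈ 1730 J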